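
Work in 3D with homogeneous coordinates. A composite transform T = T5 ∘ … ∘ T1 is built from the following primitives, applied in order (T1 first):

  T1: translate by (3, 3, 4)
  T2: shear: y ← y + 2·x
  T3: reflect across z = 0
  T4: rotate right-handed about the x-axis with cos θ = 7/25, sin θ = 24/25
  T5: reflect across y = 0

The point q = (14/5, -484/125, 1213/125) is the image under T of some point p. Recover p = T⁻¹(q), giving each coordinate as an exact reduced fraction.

p = (-1/5, 9/5, -3)

T1 = [1 0 0 3; 0 1 0 3; 0 0 1 4; 0 0 0 1]
T2·T1 = [1 0 0 3; 2 1 0 9; 0 0 1 4; 0 0 0 1]
T3·…·T1 = [1 0 0 3; 2 1 0 9; 0 0 -1 -4; 0 0 0 1]
T4·…·T1 = [1 0 0 3; 14/25 7/25 24/25 159/25; 48/25 24/25 -7/25 188/25; 0 0 0 1]
T5·…·T1 = [1 0 0 3; -14/25 -7/25 -24/25 -159/25; 48/25 24/25 -7/25 188/25; 0 0 0 1]
det M = 1; M⁻¹ = [1 0 0 -3; -2 -7/25 24/25 -3; 0 -24/25 -7/25 -4; 0 0 0 1]
M⁻¹ · (14/5, -484/125, 1213/125)ᵀ = (-1/5, 9/5, -3)ᵀ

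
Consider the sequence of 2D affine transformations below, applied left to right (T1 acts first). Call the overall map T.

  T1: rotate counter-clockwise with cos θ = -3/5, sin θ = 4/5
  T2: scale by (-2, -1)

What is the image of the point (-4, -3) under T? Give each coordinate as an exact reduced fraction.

T(p) = (-48/5, 7/5)

T1 rotate counter-clockwise with cos θ = -3/5, sin θ = 4/5: (-4, -3) → (24/5, -7/5)
T2 scale by (-2, -1): (24/5, -7/5) → (-48/5, 7/5)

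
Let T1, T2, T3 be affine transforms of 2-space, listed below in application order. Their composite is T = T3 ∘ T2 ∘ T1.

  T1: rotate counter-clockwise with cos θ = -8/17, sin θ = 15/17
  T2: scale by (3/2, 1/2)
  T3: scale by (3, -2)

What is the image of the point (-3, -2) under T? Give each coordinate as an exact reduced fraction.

T(p) = (243/17, 29/17)

T1 rotate counter-clockwise with cos θ = -8/17, sin θ = 15/17: (-3, -2) → (54/17, -29/17)
T2 scale by (3/2, 1/2): (54/17, -29/17) → (81/17, -29/34)
T3 scale by (3, -2): (81/17, -29/34) → (243/17, 29/17)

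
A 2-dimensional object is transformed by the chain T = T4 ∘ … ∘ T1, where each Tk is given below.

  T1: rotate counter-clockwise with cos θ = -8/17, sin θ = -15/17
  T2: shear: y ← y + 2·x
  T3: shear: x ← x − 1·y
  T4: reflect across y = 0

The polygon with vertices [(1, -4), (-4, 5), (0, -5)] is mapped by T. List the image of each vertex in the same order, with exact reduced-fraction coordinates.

image vertices: (3, 7), (-127/17, -234/17), (35/17, 110/17)

T1 rotate counter-clockwise with cos θ = -8/17, sin θ = -15/17: (1, -4) → (-4, 1); (-4, 5) → (107/17, 20/17); (0, -5) → (-75/17, 40/17)
T2 shear: y ← y + 2·x: (-4, 1) → (-4, -7); (107/17, 20/17) → (107/17, 234/17); (-75/17, 40/17) → (-75/17, -110/17)
T3 shear: x ← x − 1·y: (-4, -7) → (3, -7); (107/17, 234/17) → (-127/17, 234/17); (-75/17, -110/17) → (35/17, -110/17)
T4 reflect across y = 0: (3, -7) → (3, 7); (-127/17, 234/17) → (-127/17, -234/17); (35/17, -110/17) → (35/17, 110/17)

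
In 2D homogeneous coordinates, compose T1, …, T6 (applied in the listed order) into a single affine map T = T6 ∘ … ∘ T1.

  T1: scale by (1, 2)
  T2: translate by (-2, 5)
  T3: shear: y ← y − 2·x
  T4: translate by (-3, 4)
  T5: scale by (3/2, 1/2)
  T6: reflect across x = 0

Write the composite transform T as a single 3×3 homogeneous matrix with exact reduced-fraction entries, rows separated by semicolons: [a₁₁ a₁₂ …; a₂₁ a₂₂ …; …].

T = [-3/2 0 15/2; -1 1 13/2; 0 0 1]

T1 = [1 0 0; 0 2 0; 0 0 1]
T2·T1 = [1 0 -2; 0 2 5; 0 0 1]
T3·…·T1 = [1 0 -2; -2 2 9; 0 0 1]
T4·…·T1 = [1 0 -5; -2 2 13; 0 0 1]
T5·…·T1 = [3/2 0 -15/2; -1 1 13/2; 0 0 1]
T6·…·T1 = [-3/2 0 15/2; -1 1 13/2; 0 0 1]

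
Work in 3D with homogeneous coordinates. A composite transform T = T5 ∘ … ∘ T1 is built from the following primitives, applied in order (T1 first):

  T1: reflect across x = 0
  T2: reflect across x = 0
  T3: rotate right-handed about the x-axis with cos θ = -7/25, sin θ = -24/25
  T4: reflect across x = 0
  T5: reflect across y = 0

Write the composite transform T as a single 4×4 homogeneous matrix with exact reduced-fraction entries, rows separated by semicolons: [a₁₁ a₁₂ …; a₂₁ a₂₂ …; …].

T1 = [-1 0 0 0; 0 1 0 0; 0 0 1 0; 0 0 0 1]
T2·T1 = [1 0 0 0; 0 1 0 0; 0 0 1 0; 0 0 0 1]
T3·…·T1 = [1 0 0 0; 0 -7/25 24/25 0; 0 -24/25 -7/25 0; 0 0 0 1]
T4·…·T1 = [-1 0 0 0; 0 -7/25 24/25 0; 0 -24/25 -7/25 0; 0 0 0 1]
T5·…·T1 = [-1 0 0 0; 0 7/25 -24/25 0; 0 -24/25 -7/25 0; 0 0 0 1]

T = [-1 0 0 0; 0 7/25 -24/25 0; 0 -24/25 -7/25 0; 0 0 0 1]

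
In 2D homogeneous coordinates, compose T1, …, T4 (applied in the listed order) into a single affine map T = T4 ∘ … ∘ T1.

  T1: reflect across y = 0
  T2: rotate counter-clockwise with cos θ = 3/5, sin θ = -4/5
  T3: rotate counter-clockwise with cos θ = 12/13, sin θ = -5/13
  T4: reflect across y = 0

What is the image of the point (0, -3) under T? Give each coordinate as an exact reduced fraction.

T(p) = (189/65, -48/65)

T1 reflect across y = 0: (0, -3) → (0, 3)
T2 rotate counter-clockwise with cos θ = 3/5, sin θ = -4/5: (0, 3) → (12/5, 9/5)
T3 rotate counter-clockwise with cos θ = 12/13, sin θ = -5/13: (12/5, 9/5) → (189/65, 48/65)
T4 reflect across y = 0: (189/65, 48/65) → (189/65, -48/65)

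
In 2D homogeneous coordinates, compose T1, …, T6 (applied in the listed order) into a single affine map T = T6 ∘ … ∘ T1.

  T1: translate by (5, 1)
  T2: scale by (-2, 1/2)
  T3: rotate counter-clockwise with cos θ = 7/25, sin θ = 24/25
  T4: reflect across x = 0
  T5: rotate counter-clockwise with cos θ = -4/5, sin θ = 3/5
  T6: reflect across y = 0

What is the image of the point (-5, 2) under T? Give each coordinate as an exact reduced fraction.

T1 translate by (5, 1): (-5, 2) → (0, 3)
T2 scale by (-2, 1/2): (0, 3) → (0, 3/2)
T3 rotate counter-clockwise with cos θ = 7/25, sin θ = 24/25: (0, 3/2) → (-36/25, 21/50)
T4 reflect across x = 0: (-36/25, 21/50) → (36/25, 21/50)
T5 rotate counter-clockwise with cos θ = -4/5, sin θ = 3/5: (36/25, 21/50) → (-351/250, 66/125)
T6 reflect across y = 0: (-351/250, 66/125) → (-351/250, -66/125)

T(p) = (-351/250, -66/125)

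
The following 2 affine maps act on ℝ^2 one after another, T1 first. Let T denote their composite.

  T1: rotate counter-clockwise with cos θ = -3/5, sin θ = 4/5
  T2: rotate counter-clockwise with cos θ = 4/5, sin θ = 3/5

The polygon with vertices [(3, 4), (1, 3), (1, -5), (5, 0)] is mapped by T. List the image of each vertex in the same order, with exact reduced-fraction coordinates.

T1 rotate counter-clockwise with cos θ = -3/5, sin θ = 4/5: (3, 4) → (-5, 0); (1, 3) → (-3, -1); (1, -5) → (17/5, 19/5); (5, 0) → (-3, 4)
T2 rotate counter-clockwise with cos θ = 4/5, sin θ = 3/5: (-5, 0) → (-4, -3); (-3, -1) → (-9/5, -13/5); (17/5, 19/5) → (11/25, 127/25); (-3, 4) → (-24/5, 7/5)

image vertices: (-4, -3), (-9/5, -13/5), (11/25, 127/25), (-24/5, 7/5)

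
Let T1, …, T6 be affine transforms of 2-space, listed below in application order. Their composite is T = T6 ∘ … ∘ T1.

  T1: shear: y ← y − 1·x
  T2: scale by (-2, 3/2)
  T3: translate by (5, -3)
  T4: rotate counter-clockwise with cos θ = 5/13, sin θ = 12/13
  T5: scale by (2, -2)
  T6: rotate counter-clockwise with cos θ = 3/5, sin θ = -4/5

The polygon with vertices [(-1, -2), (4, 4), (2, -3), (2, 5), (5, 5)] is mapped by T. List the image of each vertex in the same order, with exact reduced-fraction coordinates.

T1 shear: y ← y − 1·x: (-1, -2) → (-1, -1); (4, 4) → (4, 0); (2, -3) → (2, -5); (2, 5) → (2, 3); (5, 5) → (5, 0)
T2 scale by (-2, 3/2): (-1, -1) → (2, -3/2); (4, 0) → (-8, 0); (2, -5) → (-4, -15/2); (2, 3) → (-4, 9/2); (5, 0) → (-10, 0)
T3 translate by (5, -3): (2, -3/2) → (7, -9/2); (-8, 0) → (-3, -3); (-4, -15/2) → (1, -21/2); (-4, 9/2) → (1, 3/2); (-10, 0) → (-5, -3)
T4 rotate counter-clockwise with cos θ = 5/13, sin θ = 12/13: (7, -9/2) → (89/13, 123/26); (-3, -3) → (21/13, -51/13); (1, -21/2) → (131/13, -81/26); (1, 3/2) → (-1, 3/2); (-5, -3) → (11/13, -75/13)
T5 scale by (2, -2): (89/13, 123/26) → (178/13, -123/13); (21/13, -51/13) → (42/13, 102/13); (131/13, -81/26) → (262/13, 81/13); (-1, 3/2) → (-2, -3); (11/13, -75/13) → (22/13, 150/13)
T6 rotate counter-clockwise with cos θ = 3/5, sin θ = -4/5: (178/13, -123/13) → (42/65, -1081/65); (42/13, 102/13) → (534/65, 138/65); (262/13, 81/13) → (222/13, -161/13); (-2, -3) → (-18/5, -1/5); (22/13, 150/13) → (666/65, 362/65)

image vertices: (42/65, -1081/65), (534/65, 138/65), (222/13, -161/13), (-18/5, -1/5), (666/65, 362/65)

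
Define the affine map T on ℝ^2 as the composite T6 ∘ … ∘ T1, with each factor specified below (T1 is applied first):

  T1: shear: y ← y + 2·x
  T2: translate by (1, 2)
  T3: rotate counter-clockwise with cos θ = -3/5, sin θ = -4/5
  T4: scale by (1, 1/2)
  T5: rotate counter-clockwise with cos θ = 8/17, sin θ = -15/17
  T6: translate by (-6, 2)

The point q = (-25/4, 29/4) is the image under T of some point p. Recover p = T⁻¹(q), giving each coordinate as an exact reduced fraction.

p = (-7/4, -5)

T1 = [1 0 0; 2 1 0; 0 0 1]
T2·T1 = [1 0 1; 2 1 2; 0 0 1]
T3·…·T1 = [1 4/5 1; -2 -3/5 -2; 0 0 1]
T4·…·T1 = [1 4/5 1; -1 -3/10 -1; 0 0 1]
T5·…·T1 = [-7/17 19/170 -7/17; -23/17 -72/85 -23/17; 0 0 1]
T6·…·T1 = [-7/17 19/170 -109/17; -23/17 -72/85 11/17; 0 0 1]
det M = 1/2; M⁻¹ = [-144/85 -19/85 -911/85; 46/17 -14/17 304/17; 0 0 1]
M⁻¹ · (-25/4, 29/4)ᵀ = (-7/4, -5)ᵀ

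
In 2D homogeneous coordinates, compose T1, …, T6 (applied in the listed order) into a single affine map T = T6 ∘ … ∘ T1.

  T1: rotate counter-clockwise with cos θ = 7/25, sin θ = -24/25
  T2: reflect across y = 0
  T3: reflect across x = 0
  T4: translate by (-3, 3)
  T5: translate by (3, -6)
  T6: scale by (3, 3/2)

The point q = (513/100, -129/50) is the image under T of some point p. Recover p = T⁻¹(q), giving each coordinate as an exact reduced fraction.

p = (3/4, -2)

T1 = [7/25 24/25 0; -24/25 7/25 0; 0 0 1]
T2·T1 = [7/25 24/25 0; 24/25 -7/25 0; 0 0 1]
T3·…·T1 = [-7/25 -24/25 0; 24/25 -7/25 0; 0 0 1]
T4·…·T1 = [-7/25 -24/25 -3; 24/25 -7/25 3; 0 0 1]
T5·…·T1 = [-7/25 -24/25 0; 24/25 -7/25 -3; 0 0 1]
T6·…·T1 = [-21/25 -72/25 0; 36/25 -21/50 -9/2; 0 0 1]
det M = 9/2; M⁻¹ = [-7/75 16/25 72/25; -8/25 -14/75 -21/25; 0 0 1]
M⁻¹ · (513/100, -129/50)ᵀ = (3/4, -2)ᵀ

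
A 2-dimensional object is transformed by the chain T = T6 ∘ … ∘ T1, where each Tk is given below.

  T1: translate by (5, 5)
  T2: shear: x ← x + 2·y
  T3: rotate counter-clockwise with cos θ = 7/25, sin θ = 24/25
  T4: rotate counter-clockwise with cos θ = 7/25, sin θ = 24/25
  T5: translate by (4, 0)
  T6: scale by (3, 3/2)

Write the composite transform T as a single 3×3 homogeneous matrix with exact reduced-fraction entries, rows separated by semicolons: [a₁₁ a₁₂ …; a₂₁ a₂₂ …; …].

T = [-1581/625 -834/125 -4251/125; 504/625 87/250 1443/250; 0 0 1]

T1 = [1 0 5; 0 1 5; 0 0 1]
T2·T1 = [1 2 15; 0 1 5; 0 0 1]
T3·…·T1 = [7/25 -2/5 -3/5; 24/25 11/5 79/5; 0 0 1]
T4·…·T1 = [-527/625 -278/125 -1917/125; 336/625 29/125 481/125; 0 0 1]
T5·…·T1 = [-527/625 -278/125 -1417/125; 336/625 29/125 481/125; 0 0 1]
T6·…·T1 = [-1581/625 -834/125 -4251/125; 504/625 87/250 1443/250; 0 0 1]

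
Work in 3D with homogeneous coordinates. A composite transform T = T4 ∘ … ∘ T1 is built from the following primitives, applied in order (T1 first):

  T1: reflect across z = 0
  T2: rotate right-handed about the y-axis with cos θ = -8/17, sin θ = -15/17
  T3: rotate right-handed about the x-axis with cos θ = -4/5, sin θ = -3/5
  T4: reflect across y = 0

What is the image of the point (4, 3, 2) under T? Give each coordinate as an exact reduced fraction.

T(p) = (-2/17, -24/85, -457/85)

T1 reflect across z = 0: (4, 3, 2) → (4, 3, -2)
T2 rotate right-handed about the y-axis with cos θ = -8/17, sin θ = -15/17: (4, 3, -2) → (-2/17, 3, 76/17)
T3 rotate right-handed about the x-axis with cos θ = -4/5, sin θ = -3/5: (-2/17, 3, 76/17) → (-2/17, 24/85, -457/85)
T4 reflect across y = 0: (-2/17, 24/85, -457/85) → (-2/17, -24/85, -457/85)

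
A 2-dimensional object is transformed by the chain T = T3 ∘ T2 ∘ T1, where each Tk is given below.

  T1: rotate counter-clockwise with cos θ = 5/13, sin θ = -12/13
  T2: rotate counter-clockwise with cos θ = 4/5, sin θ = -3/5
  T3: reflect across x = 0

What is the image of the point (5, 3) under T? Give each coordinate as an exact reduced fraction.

T(p) = (-109/65, -363/65)

T1 rotate counter-clockwise with cos θ = 5/13, sin θ = -12/13: (5, 3) → (61/13, -45/13)
T2 rotate counter-clockwise with cos θ = 4/5, sin θ = -3/5: (61/13, -45/13) → (109/65, -363/65)
T3 reflect across x = 0: (109/65, -363/65) → (-109/65, -363/65)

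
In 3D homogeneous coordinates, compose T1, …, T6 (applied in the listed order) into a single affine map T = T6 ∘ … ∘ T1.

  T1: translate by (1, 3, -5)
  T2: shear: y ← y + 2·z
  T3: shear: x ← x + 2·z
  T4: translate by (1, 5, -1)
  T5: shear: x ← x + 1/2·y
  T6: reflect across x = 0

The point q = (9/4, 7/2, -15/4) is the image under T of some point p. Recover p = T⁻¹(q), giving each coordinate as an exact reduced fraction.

p = (-1/2, 1, 9/4)

T1 = [1 0 0 1; 0 1 0 3; 0 0 1 -5; 0 0 0 1]
T2·T1 = [1 0 0 1; 0 1 2 -7; 0 0 1 -5; 0 0 0 1]
T3·…·T1 = [1 0 2 -9; 0 1 2 -7; 0 0 1 -5; 0 0 0 1]
T4·…·T1 = [1 0 2 -8; 0 1 2 -2; 0 0 1 -6; 0 0 0 1]
T5·…·T1 = [1 1/2 3 -9; 0 1 2 -2; 0 0 1 -6; 0 0 0 1]
T6·…·T1 = [-1 -1/2 -3 9; 0 1 2 -2; 0 0 1 -6; 0 0 0 1]
det M = -1; M⁻¹ = [-1 -1/2 -2 -4; 0 1 -2 -10; 0 0 1 6; 0 0 0 1]
M⁻¹ · (9/4, 7/2, -15/4)ᵀ = (-1/2, 1, 9/4)ᵀ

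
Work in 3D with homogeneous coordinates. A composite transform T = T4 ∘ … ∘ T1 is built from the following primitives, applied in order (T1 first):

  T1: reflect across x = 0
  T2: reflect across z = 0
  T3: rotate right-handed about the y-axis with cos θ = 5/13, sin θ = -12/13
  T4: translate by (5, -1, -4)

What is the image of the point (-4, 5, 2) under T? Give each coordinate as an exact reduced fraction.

T1 reflect across x = 0: (-4, 5, 2) → (4, 5, 2)
T2 reflect across z = 0: (4, 5, 2) → (4, 5, -2)
T3 rotate right-handed about the y-axis with cos θ = 5/13, sin θ = -12/13: (4, 5, -2) → (44/13, 5, 38/13)
T4 translate by (5, -1, -4): (44/13, 5, 38/13) → (109/13, 4, -14/13)

T(p) = (109/13, 4, -14/13)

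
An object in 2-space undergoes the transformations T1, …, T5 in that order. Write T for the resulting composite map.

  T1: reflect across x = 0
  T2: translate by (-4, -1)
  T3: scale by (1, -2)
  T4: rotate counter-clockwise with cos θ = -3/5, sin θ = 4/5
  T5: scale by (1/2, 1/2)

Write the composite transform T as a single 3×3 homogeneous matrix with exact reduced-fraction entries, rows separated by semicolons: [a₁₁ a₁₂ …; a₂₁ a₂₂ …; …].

T = [3/10 4/5 2/5; -2/5 3/5 -11/5; 0 0 1]

T1 = [-1 0 0; 0 1 0; 0 0 1]
T2·T1 = [-1 0 -4; 0 1 -1; 0 0 1]
T3·…·T1 = [-1 0 -4; 0 -2 2; 0 0 1]
T4·…·T1 = [3/5 8/5 4/5; -4/5 6/5 -22/5; 0 0 1]
T5·…·T1 = [3/10 4/5 2/5; -2/5 3/5 -11/5; 0 0 1]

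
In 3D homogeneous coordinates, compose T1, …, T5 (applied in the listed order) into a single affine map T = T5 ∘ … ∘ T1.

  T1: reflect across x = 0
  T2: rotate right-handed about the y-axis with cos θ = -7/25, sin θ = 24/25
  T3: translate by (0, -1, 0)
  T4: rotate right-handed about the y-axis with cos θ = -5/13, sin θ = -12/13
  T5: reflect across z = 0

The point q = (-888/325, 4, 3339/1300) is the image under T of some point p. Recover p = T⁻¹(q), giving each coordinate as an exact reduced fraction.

T1 = [-1 0 0 0; 0 1 0 0; 0 0 1 0; 0 0 0 1]
T2·T1 = [7/25 0 24/25 0; 0 1 0 0; 24/25 0 -7/25 0; 0 0 0 1]
T3·…·T1 = [7/25 0 24/25 0; 0 1 0 -1; 24/25 0 -7/25 0; 0 0 0 1]
T4·…·T1 = [-323/325 0 -36/325 0; 0 1 0 -1; -36/325 0 323/325 0; 0 0 0 1]
T5·…·T1 = [-323/325 0 -36/325 0; 0 1 0 -1; 36/325 0 -323/325 0; 0 0 0 1]
det M = 1; M⁻¹ = [-323/325 0 36/325 0; 0 1 0 1; -36/325 0 -323/325 0; 0 0 0 1]
M⁻¹ · (-888/325, 4, 3339/1300)ᵀ = (3, 5, -9/4)ᵀ

p = (3, 5, -9/4)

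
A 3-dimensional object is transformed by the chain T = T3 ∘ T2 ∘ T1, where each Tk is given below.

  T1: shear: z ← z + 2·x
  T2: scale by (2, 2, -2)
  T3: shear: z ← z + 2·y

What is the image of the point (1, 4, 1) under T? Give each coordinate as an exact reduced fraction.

T1 shear: z ← z + 2·x: (1, 4, 1) → (1, 4, 3)
T2 scale by (2, 2, -2): (1, 4, 3) → (2, 8, -6)
T3 shear: z ← z + 2·y: (2, 8, -6) → (2, 8, 10)

T(p) = (2, 8, 10)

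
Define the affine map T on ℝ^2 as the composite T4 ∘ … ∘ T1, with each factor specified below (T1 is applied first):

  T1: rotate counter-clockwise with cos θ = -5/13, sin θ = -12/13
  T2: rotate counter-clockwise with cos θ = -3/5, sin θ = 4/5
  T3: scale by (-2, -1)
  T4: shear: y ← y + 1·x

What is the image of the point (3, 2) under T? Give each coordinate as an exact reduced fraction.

T(p) = (-314/65, -488/65)

T1 rotate counter-clockwise with cos θ = -5/13, sin θ = -12/13: (3, 2) → (9/13, -46/13)
T2 rotate counter-clockwise with cos θ = -3/5, sin θ = 4/5: (9/13, -46/13) → (157/65, 174/65)
T3 scale by (-2, -1): (157/65, 174/65) → (-314/65, -174/65)
T4 shear: y ← y + 1·x: (-314/65, -174/65) → (-314/65, -488/65)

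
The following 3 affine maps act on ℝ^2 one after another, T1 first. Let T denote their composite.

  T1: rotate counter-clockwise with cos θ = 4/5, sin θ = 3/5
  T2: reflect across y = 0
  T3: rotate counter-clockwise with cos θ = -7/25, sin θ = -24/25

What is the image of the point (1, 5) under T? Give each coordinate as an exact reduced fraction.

T1 rotate counter-clockwise with cos θ = 4/5, sin θ = 3/5: (1, 5) → (-11/5, 23/5)
T2 reflect across y = 0: (-11/5, 23/5) → (-11/5, -23/5)
T3 rotate counter-clockwise with cos θ = -7/25, sin θ = -24/25: (-11/5, -23/5) → (-19/5, 17/5)

T(p) = (-19/5, 17/5)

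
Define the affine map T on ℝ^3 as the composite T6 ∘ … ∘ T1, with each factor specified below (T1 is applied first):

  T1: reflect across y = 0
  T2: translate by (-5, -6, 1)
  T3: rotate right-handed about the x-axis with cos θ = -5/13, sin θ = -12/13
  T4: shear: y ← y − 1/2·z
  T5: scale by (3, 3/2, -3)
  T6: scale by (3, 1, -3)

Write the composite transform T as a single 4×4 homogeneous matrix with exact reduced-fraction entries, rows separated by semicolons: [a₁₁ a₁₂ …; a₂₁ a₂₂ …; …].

T1 = [1 0 0 0; 0 -1 0 0; 0 0 1 0; 0 0 0 1]
T2·T1 = [1 0 0 -5; 0 -1 0 -6; 0 0 1 1; 0 0 0 1]
T3·…·T1 = [1 0 0 -5; 0 5/13 12/13 42/13; 0 12/13 -5/13 67/13; 0 0 0 1]
T4·…·T1 = [1 0 0 -5; 0 -1/13 29/26 17/26; 0 12/13 -5/13 67/13; 0 0 0 1]
T5·…·T1 = [3 0 0 -15; 0 -3/26 87/52 51/52; 0 -36/13 15/13 -201/13; 0 0 0 1]
T6·…·T1 = [9 0 0 -45; 0 -3/26 87/52 51/52; 0 108/13 -45/13 603/13; 0 0 0 1]

T = [9 0 0 -45; 0 -3/26 87/52 51/52; 0 108/13 -45/13 603/13; 0 0 0 1]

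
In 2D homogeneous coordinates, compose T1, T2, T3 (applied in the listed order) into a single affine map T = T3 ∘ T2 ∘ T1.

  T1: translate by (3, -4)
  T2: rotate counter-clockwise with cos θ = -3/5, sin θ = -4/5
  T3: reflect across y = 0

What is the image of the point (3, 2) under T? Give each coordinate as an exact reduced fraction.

T1 translate by (3, -4): (3, 2) → (6, -2)
T2 rotate counter-clockwise with cos θ = -3/5, sin θ = -4/5: (6, -2) → (-26/5, -18/5)
T3 reflect across y = 0: (-26/5, -18/5) → (-26/5, 18/5)

T(p) = (-26/5, 18/5)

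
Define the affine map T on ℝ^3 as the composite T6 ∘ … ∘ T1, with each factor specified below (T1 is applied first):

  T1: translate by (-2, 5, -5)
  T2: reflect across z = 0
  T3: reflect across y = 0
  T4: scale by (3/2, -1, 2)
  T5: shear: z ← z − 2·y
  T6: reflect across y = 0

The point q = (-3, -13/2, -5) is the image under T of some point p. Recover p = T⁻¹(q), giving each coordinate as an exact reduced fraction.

p = (0, 3/2, 1)

T1 = [1 0 0 -2; 0 1 0 5; 0 0 1 -5; 0 0 0 1]
T2·T1 = [1 0 0 -2; 0 1 0 5; 0 0 -1 5; 0 0 0 1]
T3·…·T1 = [1 0 0 -2; 0 -1 0 -5; 0 0 -1 5; 0 0 0 1]
T4·…·T1 = [3/2 0 0 -3; 0 1 0 5; 0 0 -2 10; 0 0 0 1]
T5·…·T1 = [3/2 0 0 -3; 0 1 0 5; 0 -2 -2 0; 0 0 0 1]
T6·…·T1 = [3/2 0 0 -3; 0 -1 0 -5; 0 -2 -2 0; 0 0 0 1]
det M = 3; M⁻¹ = [2/3 0 0 2; 0 -1 0 -5; 0 1 -1/2 5; 0 0 0 1]
M⁻¹ · (-3, -13/2, -5)ᵀ = (0, 3/2, 1)ᵀ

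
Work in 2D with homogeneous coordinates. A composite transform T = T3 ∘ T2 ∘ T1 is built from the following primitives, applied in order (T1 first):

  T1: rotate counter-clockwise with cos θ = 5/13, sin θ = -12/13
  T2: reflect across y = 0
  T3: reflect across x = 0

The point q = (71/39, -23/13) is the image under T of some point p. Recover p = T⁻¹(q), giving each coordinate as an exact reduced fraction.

p = (-7/3, -1)

T1 = [5/13 12/13 0; -12/13 5/13 0; 0 0 1]
T2·T1 = [5/13 12/13 0; 12/13 -5/13 0; 0 0 1]
T3·…·T1 = [-5/13 -12/13 0; 12/13 -5/13 0; 0 0 1]
det M = 1; M⁻¹ = [-5/13 12/13 0; -12/13 -5/13 0; 0 0 1]
M⁻¹ · (71/39, -23/13)ᵀ = (-7/3, -1)ᵀ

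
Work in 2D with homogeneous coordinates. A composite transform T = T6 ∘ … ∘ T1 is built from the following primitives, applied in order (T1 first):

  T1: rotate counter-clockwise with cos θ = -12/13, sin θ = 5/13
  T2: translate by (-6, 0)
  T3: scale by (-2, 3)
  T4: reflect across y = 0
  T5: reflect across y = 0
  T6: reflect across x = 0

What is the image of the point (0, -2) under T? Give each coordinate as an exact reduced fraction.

T1 rotate counter-clockwise with cos θ = -12/13, sin θ = 5/13: (0, -2) → (10/13, 24/13)
T2 translate by (-6, 0): (10/13, 24/13) → (-68/13, 24/13)
T3 scale by (-2, 3): (-68/13, 24/13) → (136/13, 72/13)
T4 reflect across y = 0: (136/13, 72/13) → (136/13, -72/13)
T5 reflect across y = 0: (136/13, -72/13) → (136/13, 72/13)
T6 reflect across x = 0: (136/13, 72/13) → (-136/13, 72/13)

T(p) = (-136/13, 72/13)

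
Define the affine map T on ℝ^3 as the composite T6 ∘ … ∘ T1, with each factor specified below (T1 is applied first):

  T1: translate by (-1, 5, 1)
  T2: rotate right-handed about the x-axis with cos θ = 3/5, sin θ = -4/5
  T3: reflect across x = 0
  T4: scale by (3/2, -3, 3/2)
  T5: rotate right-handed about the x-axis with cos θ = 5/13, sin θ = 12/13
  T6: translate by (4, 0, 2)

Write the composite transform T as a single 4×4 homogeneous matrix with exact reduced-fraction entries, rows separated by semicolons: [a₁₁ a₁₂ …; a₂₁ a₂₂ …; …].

T = [-3/2 0 0 11/2; 0 27/65 -114/65 21/65; 0 -138/65 -243/130 -1363/130; 0 0 0 1]

T1 = [1 0 0 -1; 0 1 0 5; 0 0 1 1; 0 0 0 1]
T2·T1 = [1 0 0 -1; 0 3/5 4/5 19/5; 0 -4/5 3/5 -17/5; 0 0 0 1]
T3·…·T1 = [-1 0 0 1; 0 3/5 4/5 19/5; 0 -4/5 3/5 -17/5; 0 0 0 1]
T4·…·T1 = [-3/2 0 0 3/2; 0 -9/5 -12/5 -57/5; 0 -6/5 9/10 -51/10; 0 0 0 1]
T5·…·T1 = [-3/2 0 0 3/2; 0 27/65 -114/65 21/65; 0 -138/65 -243/130 -1623/130; 0 0 0 1]
T6·…·T1 = [-3/2 0 0 11/2; 0 27/65 -114/65 21/65; 0 -138/65 -243/130 -1363/130; 0 0 0 1]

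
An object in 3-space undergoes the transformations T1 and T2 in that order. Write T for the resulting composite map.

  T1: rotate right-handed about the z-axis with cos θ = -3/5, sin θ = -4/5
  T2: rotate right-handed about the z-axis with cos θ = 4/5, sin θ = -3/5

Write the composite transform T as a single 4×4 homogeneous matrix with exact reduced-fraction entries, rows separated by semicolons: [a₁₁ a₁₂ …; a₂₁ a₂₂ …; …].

T = [-24/25 7/25 0 0; -7/25 -24/25 0 0; 0 0 1 0; 0 0 0 1]

T1 = [-3/5 4/5 0 0; -4/5 -3/5 0 0; 0 0 1 0; 0 0 0 1]
T2·T1 = [-24/25 7/25 0 0; -7/25 -24/25 0 0; 0 0 1 0; 0 0 0 1]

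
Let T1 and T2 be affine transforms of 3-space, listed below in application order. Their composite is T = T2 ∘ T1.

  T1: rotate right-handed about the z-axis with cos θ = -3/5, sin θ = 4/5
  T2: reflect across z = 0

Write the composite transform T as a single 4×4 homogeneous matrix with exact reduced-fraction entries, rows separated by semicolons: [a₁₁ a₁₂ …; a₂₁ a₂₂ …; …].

T = [-3/5 -4/5 0 0; 4/5 -3/5 0 0; 0 0 -1 0; 0 0 0 1]

T1 = [-3/5 -4/5 0 0; 4/5 -3/5 0 0; 0 0 1 0; 0 0 0 1]
T2·T1 = [-3/5 -4/5 0 0; 4/5 -3/5 0 0; 0 0 -1 0; 0 0 0 1]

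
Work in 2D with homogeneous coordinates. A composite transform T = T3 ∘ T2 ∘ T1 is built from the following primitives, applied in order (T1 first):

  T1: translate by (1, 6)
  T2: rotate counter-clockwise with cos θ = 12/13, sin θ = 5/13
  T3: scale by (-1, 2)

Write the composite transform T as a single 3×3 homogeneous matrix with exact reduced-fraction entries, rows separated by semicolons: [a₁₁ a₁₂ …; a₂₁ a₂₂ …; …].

T1 = [1 0 1; 0 1 6; 0 0 1]
T2·T1 = [12/13 -5/13 -18/13; 5/13 12/13 77/13; 0 0 1]
T3·…·T1 = [-12/13 5/13 18/13; 10/13 24/13 154/13; 0 0 1]

T = [-12/13 5/13 18/13; 10/13 24/13 154/13; 0 0 1]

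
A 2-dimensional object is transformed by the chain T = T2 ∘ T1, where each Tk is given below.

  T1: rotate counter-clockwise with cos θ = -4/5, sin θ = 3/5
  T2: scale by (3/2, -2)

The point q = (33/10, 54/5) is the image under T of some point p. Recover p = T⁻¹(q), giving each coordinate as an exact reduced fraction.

T1 = [-4/5 -3/5 0; 3/5 -4/5 0; 0 0 1]
T2·T1 = [-6/5 -9/10 0; -6/5 8/5 0; 0 0 1]
det M = -3; M⁻¹ = [-8/15 -3/10 0; -2/5 2/5 0; 0 0 1]
M⁻¹ · (33/10, 54/5)ᵀ = (-5, 3)ᵀ

p = (-5, 3)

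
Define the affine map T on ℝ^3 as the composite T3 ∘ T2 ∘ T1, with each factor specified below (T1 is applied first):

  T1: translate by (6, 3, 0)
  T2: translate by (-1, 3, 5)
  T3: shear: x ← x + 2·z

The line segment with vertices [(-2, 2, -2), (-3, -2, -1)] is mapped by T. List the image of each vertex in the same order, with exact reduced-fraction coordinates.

image vertices: (9, 8, 3), (10, 4, 4)

T1 translate by (6, 3, 0): (-2, 2, -2) → (4, 5, -2); (-3, -2, -1) → (3, 1, -1)
T2 translate by (-1, 3, 5): (4, 5, -2) → (3, 8, 3); (3, 1, -1) → (2, 4, 4)
T3 shear: x ← x + 2·z: (3, 8, 3) → (9, 8, 3); (2, 4, 4) → (10, 4, 4)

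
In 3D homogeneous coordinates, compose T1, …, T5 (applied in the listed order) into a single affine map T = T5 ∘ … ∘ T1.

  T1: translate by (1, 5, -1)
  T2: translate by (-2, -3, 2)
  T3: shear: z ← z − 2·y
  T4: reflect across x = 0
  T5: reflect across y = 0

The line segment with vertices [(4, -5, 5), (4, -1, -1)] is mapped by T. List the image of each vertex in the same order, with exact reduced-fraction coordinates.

image vertices: (-3, 3, 12), (-3, -1, -2)

T1 translate by (1, 5, -1): (4, -5, 5) → (5, 0, 4); (4, -1, -1) → (5, 4, -2)
T2 translate by (-2, -3, 2): (5, 0, 4) → (3, -3, 6); (5, 4, -2) → (3, 1, 0)
T3 shear: z ← z − 2·y: (3, -3, 6) → (3, -3, 12); (3, 1, 0) → (3, 1, -2)
T4 reflect across x = 0: (3, -3, 12) → (-3, -3, 12); (3, 1, -2) → (-3, 1, -2)
T5 reflect across y = 0: (-3, -3, 12) → (-3, 3, 12); (-3, 1, -2) → (-3, -1, -2)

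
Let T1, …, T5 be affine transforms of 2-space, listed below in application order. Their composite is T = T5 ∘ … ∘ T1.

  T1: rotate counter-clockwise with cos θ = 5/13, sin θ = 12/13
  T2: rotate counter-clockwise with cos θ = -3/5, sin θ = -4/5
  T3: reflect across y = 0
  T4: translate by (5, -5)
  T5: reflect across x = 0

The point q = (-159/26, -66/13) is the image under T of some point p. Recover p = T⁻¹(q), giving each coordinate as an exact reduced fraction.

p = (1/2, 1)

T1 = [5/13 -12/13 0; 12/13 5/13 0; 0 0 1]
T2·T1 = [33/65 56/65 0; -56/65 33/65 0; 0 0 1]
T3·…·T1 = [33/65 56/65 0; 56/65 -33/65 0; 0 0 1]
T4·…·T1 = [33/65 56/65 5; 56/65 -33/65 -5; 0 0 1]
T5·…·T1 = [-33/65 -56/65 -5; 56/65 -33/65 -5; 0 0 1]
det M = 1; M⁻¹ = [-33/65 56/65 23/13; -56/65 -33/65 -89/13; 0 0 1]
M⁻¹ · (-159/26, -66/13)ᵀ = (1/2, 1)ᵀ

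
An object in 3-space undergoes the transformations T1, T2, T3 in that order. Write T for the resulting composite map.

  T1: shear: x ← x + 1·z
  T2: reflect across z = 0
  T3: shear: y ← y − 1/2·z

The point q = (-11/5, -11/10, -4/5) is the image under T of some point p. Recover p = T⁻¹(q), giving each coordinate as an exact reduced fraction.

T1 = [1 0 1 0; 0 1 0 0; 0 0 1 0; 0 0 0 1]
T2·T1 = [1 0 1 0; 0 1 0 0; 0 0 -1 0; 0 0 0 1]
T3·…·T1 = [1 0 1 0; 0 1 1/2 0; 0 0 -1 0; 0 0 0 1]
det M = -1; M⁻¹ = [1 0 1 0; 0 1 1/2 0; 0 0 -1 0; 0 0 0 1]
M⁻¹ · (-11/5, -11/10, -4/5)ᵀ = (-3, -3/2, 4/5)ᵀ

p = (-3, -3/2, 4/5)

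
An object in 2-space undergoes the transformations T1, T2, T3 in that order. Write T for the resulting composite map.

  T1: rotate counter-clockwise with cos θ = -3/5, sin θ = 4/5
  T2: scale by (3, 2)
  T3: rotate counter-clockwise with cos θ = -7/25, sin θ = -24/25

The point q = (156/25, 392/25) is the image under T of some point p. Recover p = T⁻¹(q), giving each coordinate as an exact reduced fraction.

p = (4, 4)

T1 = [-3/5 -4/5 0; 4/5 -3/5 0; 0 0 1]
T2·T1 = [-9/5 -12/5 0; 8/5 -6/5 0; 0 0 1]
T3·…·T1 = [51/25 -12/25 0; 32/25 66/25 0; 0 0 1]
det M = 6; M⁻¹ = [11/25 2/25 0; -16/75 17/50 0; 0 0 1]
M⁻¹ · (156/25, 392/25)ᵀ = (4, 4)ᵀ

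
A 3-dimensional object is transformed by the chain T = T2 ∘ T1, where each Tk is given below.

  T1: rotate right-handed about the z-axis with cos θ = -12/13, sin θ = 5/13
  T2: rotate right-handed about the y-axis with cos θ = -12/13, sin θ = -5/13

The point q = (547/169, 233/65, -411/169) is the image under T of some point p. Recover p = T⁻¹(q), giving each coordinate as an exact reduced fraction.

T1 = [-12/13 -5/13 0 0; 5/13 -12/13 0 0; 0 0 1 0; 0 0 0 1]
T2·T1 = [144/169 60/169 -5/13 0; 5/13 -12/13 0 0; -60/169 -25/169 -12/13 0; 0 0 0 1]
det M = 1; M⁻¹ = [144/169 5/13 -60/169 0; 60/169 -12/13 -25/169 0; -5/13 0 -12/13 0; 0 0 0 1]
M⁻¹ · (547/169, 233/65, -411/169)ᵀ = (5, -9/5, 1)ᵀ

p = (5, -9/5, 1)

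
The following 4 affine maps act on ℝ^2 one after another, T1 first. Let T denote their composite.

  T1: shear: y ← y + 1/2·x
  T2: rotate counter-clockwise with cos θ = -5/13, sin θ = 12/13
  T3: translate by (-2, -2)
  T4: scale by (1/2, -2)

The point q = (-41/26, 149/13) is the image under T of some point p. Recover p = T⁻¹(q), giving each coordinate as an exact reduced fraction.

p = (-3, 4)

T1 = [1 0 0; 1/2 1 0; 0 0 1]
T2·T1 = [-11/13 -12/13 0; 19/26 -5/13 0; 0 0 1]
T3·…·T1 = [-11/13 -12/13 -2; 19/26 -5/13 -2; 0 0 1]
T4·…·T1 = [-11/26 -6/13 -1; -19/13 10/13 4; 0 0 1]
det M = -1; M⁻¹ = [-10/13 -6/13 14/13; -19/13 11/26 -41/13; 0 0 1]
M⁻¹ · (-41/26, 149/13)ᵀ = (-3, 4)ᵀ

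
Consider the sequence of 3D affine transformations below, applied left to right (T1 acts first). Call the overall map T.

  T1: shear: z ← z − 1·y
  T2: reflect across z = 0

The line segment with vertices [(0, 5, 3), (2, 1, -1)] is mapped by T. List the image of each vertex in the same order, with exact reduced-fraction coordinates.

image vertices: (0, 5, 2), (2, 1, 2)

T1 shear: z ← z − 1·y: (0, 5, 3) → (0, 5, -2); (2, 1, -1) → (2, 1, -2)
T2 reflect across z = 0: (0, 5, -2) → (0, 5, 2); (2, 1, -2) → (2, 1, 2)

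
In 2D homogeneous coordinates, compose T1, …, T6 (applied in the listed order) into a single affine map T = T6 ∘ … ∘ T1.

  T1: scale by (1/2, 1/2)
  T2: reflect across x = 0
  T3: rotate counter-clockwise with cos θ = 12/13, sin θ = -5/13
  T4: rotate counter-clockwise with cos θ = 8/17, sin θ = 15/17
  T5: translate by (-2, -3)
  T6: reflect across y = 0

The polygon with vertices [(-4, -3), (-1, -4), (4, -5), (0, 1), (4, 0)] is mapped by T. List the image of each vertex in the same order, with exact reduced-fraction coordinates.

T1 scale by (1/2, 1/2): (-4, -3) → (-2, -3/2); (-1, -4) → (-1/2, -2); (4, -5) → (2, -5/2); (0, 1) → (0, 1/2); (4, 0) → (2, 0)
T2 reflect across x = 0: (-2, -3/2) → (2, -3/2); (-1/2, -2) → (1/2, -2); (2, -5/2) → (-2, -5/2); (0, 1/2) → (0, 1/2); (2, 0) → (-2, 0)
T3 rotate counter-clockwise with cos θ = 12/13, sin θ = -5/13: (2, -3/2) → (33/26, -28/13); (1/2, -2) → (-4/13, -53/26); (-2, -5/2) → (-73/26, -20/13); (0, 1/2) → (5/26, 6/13); (-2, 0) → (-24/13, 10/13)
T4 rotate counter-clockwise with cos θ = 8/17, sin θ = 15/17: (33/26, -28/13) → (552/221, 47/442); (-4/13, -53/26) → (43/26, -16/13); (-73/26, -20/13) → (8/221, -1415/442); (5/26, 6/13) → (-70/221, 171/442); (-24/13, 10/13) → (-342/221, -280/221)
T5 translate by (-2, -3): (552/221, 47/442) → (110/221, -1279/442); (43/26, -16/13) → (-9/26, -55/13); (8/221, -1415/442) → (-434/221, -2741/442); (-70/221, 171/442) → (-512/221, -1155/442); (-342/221, -280/221) → (-784/221, -943/221)
T6 reflect across y = 0: (110/221, -1279/442) → (110/221, 1279/442); (-9/26, -55/13) → (-9/26, 55/13); (-434/221, -2741/442) → (-434/221, 2741/442); (-512/221, -1155/442) → (-512/221, 1155/442); (-784/221, -943/221) → (-784/221, 943/221)

image vertices: (110/221, 1279/442), (-9/26, 55/13), (-434/221, 2741/442), (-512/221, 1155/442), (-784/221, 943/221)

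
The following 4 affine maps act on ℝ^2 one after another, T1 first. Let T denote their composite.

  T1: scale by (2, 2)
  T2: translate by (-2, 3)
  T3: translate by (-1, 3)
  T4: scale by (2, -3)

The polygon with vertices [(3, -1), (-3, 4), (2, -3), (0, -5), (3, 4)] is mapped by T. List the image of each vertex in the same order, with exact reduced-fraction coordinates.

image vertices: (6, -12), (-18, -42), (2, 0), (-6, 12), (6, -42)

T1 scale by (2, 2): (3, -1) → (6, -2); (-3, 4) → (-6, 8); (2, -3) → (4, -6); (0, -5) → (0, -10); (3, 4) → (6, 8)
T2 translate by (-2, 3): (6, -2) → (4, 1); (-6, 8) → (-8, 11); (4, -6) → (2, -3); (0, -10) → (-2, -7); (6, 8) → (4, 11)
T3 translate by (-1, 3): (4, 1) → (3, 4); (-8, 11) → (-9, 14); (2, -3) → (1, 0); (-2, -7) → (-3, -4); (4, 11) → (3, 14)
T4 scale by (2, -3): (3, 4) → (6, -12); (-9, 14) → (-18, -42); (1, 0) → (2, 0); (-3, -4) → (-6, 12); (3, 14) → (6, -42)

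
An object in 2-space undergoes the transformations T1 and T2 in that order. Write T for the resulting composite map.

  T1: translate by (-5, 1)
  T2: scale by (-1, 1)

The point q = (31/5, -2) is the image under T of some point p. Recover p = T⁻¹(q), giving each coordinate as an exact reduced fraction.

p = (-6/5, -3)

T1 = [1 0 -5; 0 1 1; 0 0 1]
T2·T1 = [-1 0 5; 0 1 1; 0 0 1]
det M = -1; M⁻¹ = [-1 0 5; 0 1 -1; 0 0 1]
M⁻¹ · (31/5, -2)ᵀ = (-6/5, -3)ᵀ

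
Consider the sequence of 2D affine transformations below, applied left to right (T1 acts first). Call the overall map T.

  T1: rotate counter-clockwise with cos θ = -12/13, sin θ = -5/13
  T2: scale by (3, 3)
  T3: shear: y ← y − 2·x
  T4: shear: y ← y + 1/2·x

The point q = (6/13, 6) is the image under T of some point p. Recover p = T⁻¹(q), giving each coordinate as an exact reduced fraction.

T1 = [-12/13 5/13 0; -5/13 -12/13 0; 0 0 1]
T2·T1 = [-36/13 15/13 0; -15/13 -36/13 0; 0 0 1]
T3·…·T1 = [-36/13 15/13 0; 57/13 -66/13 0; 0 0 1]
T4·…·T1 = [-36/13 15/13 0; 3 -9/2 0; 0 0 1]
det M = 9; M⁻¹ = [-1/2 -5/39 0; -1/3 -4/13 0; 0 0 1]
M⁻¹ · (6/13, 6)ᵀ = (-1, -2)ᵀ

p = (-1, -2)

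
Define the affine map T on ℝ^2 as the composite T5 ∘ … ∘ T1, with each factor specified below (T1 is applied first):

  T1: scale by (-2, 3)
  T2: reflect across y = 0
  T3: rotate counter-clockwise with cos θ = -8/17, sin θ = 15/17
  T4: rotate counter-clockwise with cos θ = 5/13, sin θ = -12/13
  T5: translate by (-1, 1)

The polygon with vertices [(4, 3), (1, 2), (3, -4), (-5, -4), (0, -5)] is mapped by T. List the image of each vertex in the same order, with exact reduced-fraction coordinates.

T1 scale by (-2, 3): (4, 3) → (-8, 9); (1, 2) → (-2, 6); (3, -4) → (-6, -12); (-5, -4) → (10, -12); (0, -5) → (0, -15)
T2 reflect across y = 0: (-8, 9) → (-8, -9); (-2, 6) → (-2, -6); (-6, -12) → (-6, 12); (10, -12) → (10, 12); (0, -15) → (0, 15)
T3 rotate counter-clockwise with cos θ = -8/17, sin θ = 15/17: (-8, -9) → (199/17, -48/17); (-2, -6) → (106/17, 18/17); (-6, 12) → (-132/17, -186/17); (10, 12) → (-260/17, 54/17); (0, 15) → (-225/17, -120/17)
T4 rotate counter-clockwise with cos θ = 5/13, sin θ = -12/13: (199/17, -48/17) → (419/221, -2628/221); (106/17, 18/17) → (746/221, -1182/221); (-132/17, -186/17) → (-2892/221, 654/221); (-260/17, 54/17) → (-652/221, 3390/221); (-225/17, -120/17) → (-2565/221, 2100/221)
T5 translate by (-1, 1): (419/221, -2628/221) → (198/221, -2407/221); (746/221, -1182/221) → (525/221, -961/221); (-2892/221, 654/221) → (-3113/221, 875/221); (-652/221, 3390/221) → (-873/221, 3611/221); (-2565/221, 2100/221) → (-2786/221, 2321/221)

image vertices: (198/221, -2407/221), (525/221, -961/221), (-3113/221, 875/221), (-873/221, 3611/221), (-2786/221, 2321/221)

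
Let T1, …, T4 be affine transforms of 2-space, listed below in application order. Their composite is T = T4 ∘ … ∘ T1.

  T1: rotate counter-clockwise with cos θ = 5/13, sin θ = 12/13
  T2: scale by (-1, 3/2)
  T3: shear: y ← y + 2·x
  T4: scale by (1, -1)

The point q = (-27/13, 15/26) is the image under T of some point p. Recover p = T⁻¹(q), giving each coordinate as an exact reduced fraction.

T1 = [5/13 -12/13 0; 12/13 5/13 0; 0 0 1]
T2·T1 = [-5/13 12/13 0; 18/13 15/26 0; 0 0 1]
T3·…·T1 = [-5/13 12/13 0; 8/13 63/26 0; 0 0 1]
T4·…·T1 = [-5/13 12/13 0; -8/13 -63/26 0; 0 0 1]
det M = 3/2; M⁻¹ = [-21/13 -8/13 0; 16/39 -10/39 0; 0 0 1]
M⁻¹ · (-27/13, 15/26)ᵀ = (3, -1)ᵀ

p = (3, -1)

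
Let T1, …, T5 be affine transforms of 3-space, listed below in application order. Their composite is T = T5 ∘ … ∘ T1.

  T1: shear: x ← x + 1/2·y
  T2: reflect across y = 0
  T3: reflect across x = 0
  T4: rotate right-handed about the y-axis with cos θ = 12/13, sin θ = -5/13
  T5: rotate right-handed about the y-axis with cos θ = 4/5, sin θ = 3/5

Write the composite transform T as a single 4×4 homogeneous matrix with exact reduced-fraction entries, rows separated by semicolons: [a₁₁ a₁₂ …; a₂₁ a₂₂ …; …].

T1 = [1 1/2 0 0; 0 1 0 0; 0 0 1 0; 0 0 0 1]
T2·T1 = [1 1/2 0 0; 0 -1 0 0; 0 0 1 0; 0 0 0 1]
T3·…·T1 = [-1 -1/2 0 0; 0 -1 0 0; 0 0 1 0; 0 0 0 1]
T4·…·T1 = [-12/13 -6/13 -5/13 0; 0 -1 0 0; -5/13 -5/26 12/13 0; 0 0 0 1]
T5·…·T1 = [-63/65 -63/130 16/65 0; 0 -1 0 0; 16/65 8/65 63/65 0; 0 0 0 1]

T = [-63/65 -63/130 16/65 0; 0 -1 0 0; 16/65 8/65 63/65 0; 0 0 0 1]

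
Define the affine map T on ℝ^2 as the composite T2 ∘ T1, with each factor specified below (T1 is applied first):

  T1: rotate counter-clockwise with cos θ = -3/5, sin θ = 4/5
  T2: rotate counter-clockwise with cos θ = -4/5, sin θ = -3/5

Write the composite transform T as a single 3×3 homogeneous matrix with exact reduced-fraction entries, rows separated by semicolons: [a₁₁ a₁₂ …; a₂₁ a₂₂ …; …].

T1 = [-3/5 -4/5 0; 4/5 -3/5 0; 0 0 1]
T2·T1 = [24/25 7/25 0; -7/25 24/25 0; 0 0 1]

T = [24/25 7/25 0; -7/25 24/25 0; 0 0 1]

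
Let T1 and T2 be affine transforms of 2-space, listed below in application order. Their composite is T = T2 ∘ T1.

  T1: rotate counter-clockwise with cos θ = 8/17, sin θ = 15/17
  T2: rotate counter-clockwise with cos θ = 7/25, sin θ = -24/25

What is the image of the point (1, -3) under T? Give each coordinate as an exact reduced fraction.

T1 rotate counter-clockwise with cos θ = 8/17, sin θ = 15/17: (1, -3) → (53/17, -9/17)
T2 rotate counter-clockwise with cos θ = 7/25, sin θ = -24/25: (53/17, -9/17) → (31/85, -267/85)

T(p) = (31/85, -267/85)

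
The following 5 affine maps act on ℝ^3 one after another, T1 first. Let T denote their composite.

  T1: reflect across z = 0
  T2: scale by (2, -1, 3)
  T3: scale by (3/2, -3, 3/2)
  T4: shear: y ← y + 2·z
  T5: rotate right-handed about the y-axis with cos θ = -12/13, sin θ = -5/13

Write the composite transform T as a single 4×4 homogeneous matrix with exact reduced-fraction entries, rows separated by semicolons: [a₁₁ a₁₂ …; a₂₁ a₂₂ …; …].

T1 = [1 0 0 0; 0 1 0 0; 0 0 -1 0; 0 0 0 1]
T2·T1 = [2 0 0 0; 0 -1 0 0; 0 0 -3 0; 0 0 0 1]
T3·…·T1 = [3 0 0 0; 0 3 0 0; 0 0 -9/2 0; 0 0 0 1]
T4·…·T1 = [3 0 0 0; 0 3 -9 0; 0 0 -9/2 0; 0 0 0 1]
T5·…·T1 = [-36/13 0 45/26 0; 0 3 -9 0; 15/13 0 54/13 0; 0 0 0 1]

T = [-36/13 0 45/26 0; 0 3 -9 0; 15/13 0 54/13 0; 0 0 0 1]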